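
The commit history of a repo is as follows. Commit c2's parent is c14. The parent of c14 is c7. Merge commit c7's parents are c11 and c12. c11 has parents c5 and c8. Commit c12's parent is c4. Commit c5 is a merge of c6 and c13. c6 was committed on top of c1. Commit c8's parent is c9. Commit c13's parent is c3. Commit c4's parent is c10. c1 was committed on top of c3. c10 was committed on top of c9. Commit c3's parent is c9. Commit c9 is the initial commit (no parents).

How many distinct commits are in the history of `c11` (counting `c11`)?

8

Walking parent pointers from c11: reachable set = {c1, c11, c13, c3, c5, c6, c8, c9}.
That is 8 commits.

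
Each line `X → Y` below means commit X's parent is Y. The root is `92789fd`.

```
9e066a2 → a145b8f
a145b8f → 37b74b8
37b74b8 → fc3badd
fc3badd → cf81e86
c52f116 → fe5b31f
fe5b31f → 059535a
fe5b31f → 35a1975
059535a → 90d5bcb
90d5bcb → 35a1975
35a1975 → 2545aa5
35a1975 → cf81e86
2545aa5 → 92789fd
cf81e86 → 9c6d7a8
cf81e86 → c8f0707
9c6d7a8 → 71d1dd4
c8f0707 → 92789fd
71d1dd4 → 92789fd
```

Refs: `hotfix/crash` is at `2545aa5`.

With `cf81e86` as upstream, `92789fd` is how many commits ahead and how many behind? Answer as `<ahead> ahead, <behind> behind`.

Reachable from 92789fd: {92789fd}.
Reachable from cf81e86: {71d1dd4, 92789fd, 9c6d7a8, c8f0707, cf81e86}.
Only in 92789fd's history (ahead): {} — 0.
Only in cf81e86's history (behind): {71d1dd4, 9c6d7a8, c8f0707, cf81e86} — 4.

0 ahead, 4 behind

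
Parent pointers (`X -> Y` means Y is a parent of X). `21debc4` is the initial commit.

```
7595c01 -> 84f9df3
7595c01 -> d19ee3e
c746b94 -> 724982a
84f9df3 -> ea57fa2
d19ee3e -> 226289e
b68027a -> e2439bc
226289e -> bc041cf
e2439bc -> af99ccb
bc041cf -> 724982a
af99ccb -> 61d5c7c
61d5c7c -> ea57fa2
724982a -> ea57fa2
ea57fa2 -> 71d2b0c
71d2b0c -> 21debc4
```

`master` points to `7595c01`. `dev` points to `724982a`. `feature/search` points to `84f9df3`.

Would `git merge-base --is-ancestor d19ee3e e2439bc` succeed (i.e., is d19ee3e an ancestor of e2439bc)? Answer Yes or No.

No

Ancestors of e2439bc: {21debc4, 61d5c7c, 71d2b0c, af99ccb, e2439bc, ea57fa2}.
d19ee3e is not in that set, so it is not an ancestor of e2439bc.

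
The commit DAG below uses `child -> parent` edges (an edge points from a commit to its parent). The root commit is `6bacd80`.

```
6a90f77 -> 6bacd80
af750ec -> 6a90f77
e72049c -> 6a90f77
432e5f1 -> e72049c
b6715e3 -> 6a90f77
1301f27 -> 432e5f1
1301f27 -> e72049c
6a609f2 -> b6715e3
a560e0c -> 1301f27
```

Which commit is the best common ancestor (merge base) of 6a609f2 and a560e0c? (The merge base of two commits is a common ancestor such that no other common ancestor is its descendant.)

Ancestors of 6a609f2: {6a609f2, 6a90f77, 6bacd80, b6715e3}.
Ancestors of a560e0c: {1301f27, 432e5f1, 6a90f77, 6bacd80, a560e0c, e72049c}.
Common ancestors: {6a90f77, 6bacd80}.
Among these, 6a90f77 is not an ancestor of any other common ancestor — it is the merge base.

6a90f77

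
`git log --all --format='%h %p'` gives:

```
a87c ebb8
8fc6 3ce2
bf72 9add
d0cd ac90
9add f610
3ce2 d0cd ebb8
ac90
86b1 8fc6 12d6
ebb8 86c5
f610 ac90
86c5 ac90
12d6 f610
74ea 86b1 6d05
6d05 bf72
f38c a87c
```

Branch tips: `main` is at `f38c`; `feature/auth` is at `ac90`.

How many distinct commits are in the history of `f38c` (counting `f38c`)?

5

Walking parent pointers from f38c: reachable set = {86c5, a87c, ac90, ebb8, f38c}.
That is 5 commits.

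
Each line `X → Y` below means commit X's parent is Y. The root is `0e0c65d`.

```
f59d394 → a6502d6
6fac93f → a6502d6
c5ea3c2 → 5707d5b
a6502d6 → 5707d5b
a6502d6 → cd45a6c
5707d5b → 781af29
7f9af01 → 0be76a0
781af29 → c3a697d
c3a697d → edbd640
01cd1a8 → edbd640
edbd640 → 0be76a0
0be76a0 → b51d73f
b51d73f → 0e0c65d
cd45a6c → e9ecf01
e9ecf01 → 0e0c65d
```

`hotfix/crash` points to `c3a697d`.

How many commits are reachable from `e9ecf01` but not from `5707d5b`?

Reachable from e9ecf01: {0e0c65d, e9ecf01}.
Reachable from 5707d5b: {0be76a0, 0e0c65d, 5707d5b, 781af29, b51d73f, c3a697d, edbd640}.
In e9ecf01's history but not 5707d5b's: {e9ecf01} — 1 commit.

1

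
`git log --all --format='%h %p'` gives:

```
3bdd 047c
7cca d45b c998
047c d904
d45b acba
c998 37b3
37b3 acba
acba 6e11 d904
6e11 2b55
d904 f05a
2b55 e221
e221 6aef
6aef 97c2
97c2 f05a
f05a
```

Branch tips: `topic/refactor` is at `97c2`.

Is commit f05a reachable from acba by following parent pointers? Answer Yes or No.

Ancestors of acba (commits reachable by following parents): {2b55, 6aef, 6e11, 97c2, acba, d904, e221, f05a}.
f05a is in that set, so it is an ancestor of acba.

Yes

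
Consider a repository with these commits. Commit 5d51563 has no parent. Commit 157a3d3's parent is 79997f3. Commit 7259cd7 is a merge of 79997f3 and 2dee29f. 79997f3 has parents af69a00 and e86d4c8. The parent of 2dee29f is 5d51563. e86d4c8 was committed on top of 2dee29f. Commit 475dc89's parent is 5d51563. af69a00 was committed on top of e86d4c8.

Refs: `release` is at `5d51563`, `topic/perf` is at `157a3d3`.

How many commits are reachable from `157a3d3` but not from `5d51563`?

Reachable from 157a3d3: {157a3d3, 2dee29f, 5d51563, 79997f3, af69a00, e86d4c8}.
Reachable from 5d51563: {5d51563}.
In 157a3d3's history but not 5d51563's: {157a3d3, 2dee29f, 79997f3, af69a00, e86d4c8} — 5 commits.

5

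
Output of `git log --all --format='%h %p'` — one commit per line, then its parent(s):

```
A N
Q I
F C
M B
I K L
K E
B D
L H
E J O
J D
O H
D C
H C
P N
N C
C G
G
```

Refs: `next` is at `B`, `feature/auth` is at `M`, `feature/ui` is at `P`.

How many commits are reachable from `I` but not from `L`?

6

Reachable from I: {C, D, E, G, H, I, J, K, L, O}.
Reachable from L: {C, G, H, L}.
In I's history but not L's: {D, E, I, J, K, O} — 6 commits.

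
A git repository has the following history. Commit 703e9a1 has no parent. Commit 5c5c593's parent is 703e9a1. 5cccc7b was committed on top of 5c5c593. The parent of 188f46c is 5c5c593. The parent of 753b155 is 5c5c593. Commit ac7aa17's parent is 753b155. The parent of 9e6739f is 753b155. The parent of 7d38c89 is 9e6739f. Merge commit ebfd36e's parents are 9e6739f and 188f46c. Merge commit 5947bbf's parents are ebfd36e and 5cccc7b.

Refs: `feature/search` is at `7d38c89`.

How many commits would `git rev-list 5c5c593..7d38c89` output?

3

Reachable from 7d38c89: {5c5c593, 703e9a1, 753b155, 7d38c89, 9e6739f}.
Reachable from 5c5c593: {5c5c593, 703e9a1}.
In 7d38c89's history but not 5c5c593's: {753b155, 7d38c89, 9e6739f} — 3 commits.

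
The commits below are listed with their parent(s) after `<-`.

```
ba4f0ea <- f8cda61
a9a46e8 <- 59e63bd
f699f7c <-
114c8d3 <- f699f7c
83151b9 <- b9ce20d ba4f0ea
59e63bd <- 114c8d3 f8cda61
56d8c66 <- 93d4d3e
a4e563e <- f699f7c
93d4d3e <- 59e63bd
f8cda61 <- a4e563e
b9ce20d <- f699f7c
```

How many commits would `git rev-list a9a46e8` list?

Walking parent pointers from a9a46e8: reachable set = {114c8d3, 59e63bd, a4e563e, a9a46e8, f699f7c, f8cda61}.
That is 6 commits.

6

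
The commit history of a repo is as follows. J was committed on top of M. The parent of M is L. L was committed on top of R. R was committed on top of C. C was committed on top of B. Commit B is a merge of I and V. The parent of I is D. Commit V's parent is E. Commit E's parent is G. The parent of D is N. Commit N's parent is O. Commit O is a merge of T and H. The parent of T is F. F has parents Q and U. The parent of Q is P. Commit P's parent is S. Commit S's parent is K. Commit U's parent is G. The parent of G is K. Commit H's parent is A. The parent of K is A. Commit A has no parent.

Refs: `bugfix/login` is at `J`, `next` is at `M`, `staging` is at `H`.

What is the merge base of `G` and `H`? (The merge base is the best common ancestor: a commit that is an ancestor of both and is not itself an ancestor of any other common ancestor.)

Ancestors of G: {A, G, K}.
Ancestors of H: {A, H}.
Common ancestors: {A}.
The only common ancestor is A, so it is the merge base.

A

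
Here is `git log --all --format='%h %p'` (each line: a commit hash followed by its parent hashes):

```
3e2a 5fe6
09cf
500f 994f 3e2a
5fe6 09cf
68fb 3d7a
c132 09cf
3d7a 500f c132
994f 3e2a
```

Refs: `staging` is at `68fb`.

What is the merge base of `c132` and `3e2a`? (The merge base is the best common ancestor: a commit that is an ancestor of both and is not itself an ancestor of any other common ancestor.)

Ancestors of c132: {09cf, c132}.
Ancestors of 3e2a: {09cf, 3e2a, 5fe6}.
Common ancestors: {09cf}.
The only common ancestor is 09cf, so it is the merge base.

09cf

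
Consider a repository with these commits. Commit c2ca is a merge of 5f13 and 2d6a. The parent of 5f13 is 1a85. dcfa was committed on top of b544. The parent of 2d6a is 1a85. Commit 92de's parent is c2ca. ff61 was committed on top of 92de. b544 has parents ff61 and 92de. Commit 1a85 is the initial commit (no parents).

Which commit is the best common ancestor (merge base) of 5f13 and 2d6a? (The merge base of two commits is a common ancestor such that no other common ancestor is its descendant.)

1a85

Ancestors of 5f13: {1a85, 5f13}.
Ancestors of 2d6a: {1a85, 2d6a}.
Common ancestors: {1a85}.
The only common ancestor is 1a85, so it is the merge base.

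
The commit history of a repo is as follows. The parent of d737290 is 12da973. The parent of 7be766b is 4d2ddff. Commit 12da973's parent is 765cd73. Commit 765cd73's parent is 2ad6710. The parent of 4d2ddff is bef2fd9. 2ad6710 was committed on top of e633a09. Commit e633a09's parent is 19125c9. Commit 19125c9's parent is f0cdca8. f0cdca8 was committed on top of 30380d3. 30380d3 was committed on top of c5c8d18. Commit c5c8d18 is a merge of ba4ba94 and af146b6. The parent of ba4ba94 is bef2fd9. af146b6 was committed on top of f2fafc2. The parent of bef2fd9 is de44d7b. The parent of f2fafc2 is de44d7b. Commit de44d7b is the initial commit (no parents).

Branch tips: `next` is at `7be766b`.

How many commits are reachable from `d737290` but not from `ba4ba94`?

11

Reachable from d737290: {12da973, 19125c9, 2ad6710, 30380d3, 765cd73, af146b6, ba4ba94, bef2fd9, c5c8d18, d737290, de44d7b, e633a09, f0cdca8, f2fafc2}.
Reachable from ba4ba94: {ba4ba94, bef2fd9, de44d7b}.
In d737290's history but not ba4ba94's: {12da973, 19125c9, 2ad6710, 30380d3, 765cd73, af146b6, c5c8d18, d737290, e633a09, f0cdca8, f2fafc2} — 11 commits.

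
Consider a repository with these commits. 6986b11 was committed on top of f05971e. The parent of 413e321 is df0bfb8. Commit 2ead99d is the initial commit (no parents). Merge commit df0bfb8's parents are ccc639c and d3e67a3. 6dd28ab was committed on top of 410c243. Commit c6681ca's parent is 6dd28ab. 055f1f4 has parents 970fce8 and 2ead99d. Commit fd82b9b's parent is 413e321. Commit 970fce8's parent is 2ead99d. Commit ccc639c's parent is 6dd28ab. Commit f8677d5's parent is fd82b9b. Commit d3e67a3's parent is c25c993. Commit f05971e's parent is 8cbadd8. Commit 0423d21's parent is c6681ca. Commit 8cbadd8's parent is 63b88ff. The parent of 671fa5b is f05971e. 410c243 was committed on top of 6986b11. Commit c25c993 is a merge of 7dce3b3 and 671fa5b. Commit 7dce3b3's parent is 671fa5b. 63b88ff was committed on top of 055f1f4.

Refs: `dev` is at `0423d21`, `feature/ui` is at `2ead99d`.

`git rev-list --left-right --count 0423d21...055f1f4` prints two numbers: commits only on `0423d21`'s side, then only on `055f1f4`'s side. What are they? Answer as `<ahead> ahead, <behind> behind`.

Reachable from 0423d21: {0423d21, 055f1f4, 2ead99d, 410c243, 63b88ff, 6986b11, 6dd28ab, 8cbadd8, 970fce8, c6681ca, f05971e}.
Reachable from 055f1f4: {055f1f4, 2ead99d, 970fce8}.
Only in 0423d21's history (ahead): {0423d21, 410c243, 63b88ff, 6986b11, 6dd28ab, 8cbadd8, c6681ca, f05971e} — 8.
Only in 055f1f4's history (behind): {} — 0.

8 ahead, 0 behind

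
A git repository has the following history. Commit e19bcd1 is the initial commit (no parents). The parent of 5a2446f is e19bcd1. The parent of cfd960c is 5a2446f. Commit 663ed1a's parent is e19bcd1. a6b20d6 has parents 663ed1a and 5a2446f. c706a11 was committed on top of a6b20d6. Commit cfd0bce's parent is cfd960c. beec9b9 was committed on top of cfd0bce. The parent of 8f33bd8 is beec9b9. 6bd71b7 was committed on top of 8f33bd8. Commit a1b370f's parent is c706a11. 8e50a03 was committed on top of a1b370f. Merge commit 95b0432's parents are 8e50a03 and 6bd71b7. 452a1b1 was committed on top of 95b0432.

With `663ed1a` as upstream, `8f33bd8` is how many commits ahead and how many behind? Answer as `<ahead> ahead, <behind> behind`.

5 ahead, 1 behind

Reachable from 8f33bd8: {5a2446f, 8f33bd8, beec9b9, cfd0bce, cfd960c, e19bcd1}.
Reachable from 663ed1a: {663ed1a, e19bcd1}.
Only in 8f33bd8's history (ahead): {5a2446f, 8f33bd8, beec9b9, cfd0bce, cfd960c} — 5.
Only in 663ed1a's history (behind): {663ed1a} — 1.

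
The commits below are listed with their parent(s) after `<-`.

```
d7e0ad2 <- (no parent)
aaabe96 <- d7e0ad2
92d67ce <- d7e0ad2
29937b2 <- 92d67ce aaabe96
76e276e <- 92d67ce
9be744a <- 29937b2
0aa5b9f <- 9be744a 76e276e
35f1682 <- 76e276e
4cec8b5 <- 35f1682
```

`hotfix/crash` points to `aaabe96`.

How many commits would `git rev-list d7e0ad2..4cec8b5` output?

Reachable from 4cec8b5: {35f1682, 4cec8b5, 76e276e, 92d67ce, d7e0ad2}.
Reachable from d7e0ad2: {d7e0ad2}.
In 4cec8b5's history but not d7e0ad2's: {35f1682, 4cec8b5, 76e276e, 92d67ce} — 4 commits.

4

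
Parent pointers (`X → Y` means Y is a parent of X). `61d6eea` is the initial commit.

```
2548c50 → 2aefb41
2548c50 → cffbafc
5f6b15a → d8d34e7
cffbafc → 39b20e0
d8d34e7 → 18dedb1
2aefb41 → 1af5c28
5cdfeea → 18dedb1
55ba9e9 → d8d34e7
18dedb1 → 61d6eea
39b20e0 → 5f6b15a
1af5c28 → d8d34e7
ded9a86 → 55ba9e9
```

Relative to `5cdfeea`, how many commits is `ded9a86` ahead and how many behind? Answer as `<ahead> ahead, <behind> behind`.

3 ahead, 1 behind

Reachable from ded9a86: {18dedb1, 55ba9e9, 61d6eea, d8d34e7, ded9a86}.
Reachable from 5cdfeea: {18dedb1, 5cdfeea, 61d6eea}.
Only in ded9a86's history (ahead): {55ba9e9, d8d34e7, ded9a86} — 3.
Only in 5cdfeea's history (behind): {5cdfeea} — 1.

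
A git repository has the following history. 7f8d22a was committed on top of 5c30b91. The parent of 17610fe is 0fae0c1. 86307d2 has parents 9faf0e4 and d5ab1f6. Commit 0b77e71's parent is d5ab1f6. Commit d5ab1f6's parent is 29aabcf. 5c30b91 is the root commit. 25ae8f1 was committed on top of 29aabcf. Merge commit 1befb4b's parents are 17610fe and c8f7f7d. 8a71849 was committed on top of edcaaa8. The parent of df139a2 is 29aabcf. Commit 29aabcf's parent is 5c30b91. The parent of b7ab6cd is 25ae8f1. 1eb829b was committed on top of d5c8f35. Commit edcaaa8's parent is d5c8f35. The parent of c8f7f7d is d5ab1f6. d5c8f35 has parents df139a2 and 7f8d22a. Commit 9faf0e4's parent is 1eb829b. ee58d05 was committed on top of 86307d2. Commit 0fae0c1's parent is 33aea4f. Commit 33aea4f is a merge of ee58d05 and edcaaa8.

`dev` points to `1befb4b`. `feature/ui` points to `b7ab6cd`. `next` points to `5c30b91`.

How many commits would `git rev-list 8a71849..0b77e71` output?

2

Reachable from 0b77e71: {0b77e71, 29aabcf, 5c30b91, d5ab1f6}.
Reachable from 8a71849: {29aabcf, 5c30b91, 7f8d22a, 8a71849, d5c8f35, df139a2, edcaaa8}.
In 0b77e71's history but not 8a71849's: {0b77e71, d5ab1f6} — 2 commits.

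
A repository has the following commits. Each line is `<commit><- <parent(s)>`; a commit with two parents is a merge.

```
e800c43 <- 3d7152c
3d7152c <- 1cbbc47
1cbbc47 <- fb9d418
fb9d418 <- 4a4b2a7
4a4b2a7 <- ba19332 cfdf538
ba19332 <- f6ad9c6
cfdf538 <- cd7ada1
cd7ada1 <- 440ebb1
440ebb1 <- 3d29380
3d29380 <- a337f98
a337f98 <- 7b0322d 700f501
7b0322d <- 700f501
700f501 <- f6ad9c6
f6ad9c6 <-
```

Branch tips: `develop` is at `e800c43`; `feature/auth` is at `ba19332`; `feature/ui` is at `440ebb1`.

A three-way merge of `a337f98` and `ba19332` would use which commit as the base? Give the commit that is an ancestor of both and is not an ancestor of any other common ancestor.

Ancestors of a337f98: {700f501, 7b0322d, a337f98, f6ad9c6}.
Ancestors of ba19332: {ba19332, f6ad9c6}.
Common ancestors: {f6ad9c6}.
The only common ancestor is f6ad9c6, so it is the merge base.

f6ad9c6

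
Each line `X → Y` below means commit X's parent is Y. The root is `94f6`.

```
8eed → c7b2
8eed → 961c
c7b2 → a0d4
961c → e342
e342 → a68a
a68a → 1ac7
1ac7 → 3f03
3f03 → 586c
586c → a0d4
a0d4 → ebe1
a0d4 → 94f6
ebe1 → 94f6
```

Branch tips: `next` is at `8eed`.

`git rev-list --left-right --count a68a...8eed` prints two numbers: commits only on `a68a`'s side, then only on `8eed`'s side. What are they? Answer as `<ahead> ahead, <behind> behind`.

0 ahead, 4 behind

Reachable from a68a: {1ac7, 3f03, 586c, 94f6, a0d4, a68a, ebe1}.
Reachable from 8eed: {1ac7, 3f03, 586c, 8eed, 94f6, 961c, a0d4, a68a, c7b2, e342, ebe1}.
Only in a68a's history (ahead): {} — 0.
Only in 8eed's history (behind): {8eed, 961c, c7b2, e342} — 4.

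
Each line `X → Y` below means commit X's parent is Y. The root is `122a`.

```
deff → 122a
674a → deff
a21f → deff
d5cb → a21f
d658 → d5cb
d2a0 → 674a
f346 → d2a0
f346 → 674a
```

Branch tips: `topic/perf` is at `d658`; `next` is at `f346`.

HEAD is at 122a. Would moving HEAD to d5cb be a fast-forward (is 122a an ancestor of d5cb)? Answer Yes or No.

A fast-forward from 122a to d5cb is possible iff 122a is an ancestor of d5cb.
Ancestors of d5cb: {122a, a21f, d5cb, deff}.
122a is among them, so fast-forward is possible.

Yes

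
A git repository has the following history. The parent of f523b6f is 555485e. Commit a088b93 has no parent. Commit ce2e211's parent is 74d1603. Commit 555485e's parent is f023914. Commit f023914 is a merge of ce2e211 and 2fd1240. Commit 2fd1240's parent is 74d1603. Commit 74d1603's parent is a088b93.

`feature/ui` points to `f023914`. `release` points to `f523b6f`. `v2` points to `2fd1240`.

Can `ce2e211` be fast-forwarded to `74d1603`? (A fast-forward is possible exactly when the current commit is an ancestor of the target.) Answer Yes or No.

No

A fast-forward from ce2e211 to 74d1603 is possible iff ce2e211 is an ancestor of 74d1603.
Ancestors of 74d1603: {74d1603, a088b93}.
ce2e211 is not among them, so fast-forward is not possible.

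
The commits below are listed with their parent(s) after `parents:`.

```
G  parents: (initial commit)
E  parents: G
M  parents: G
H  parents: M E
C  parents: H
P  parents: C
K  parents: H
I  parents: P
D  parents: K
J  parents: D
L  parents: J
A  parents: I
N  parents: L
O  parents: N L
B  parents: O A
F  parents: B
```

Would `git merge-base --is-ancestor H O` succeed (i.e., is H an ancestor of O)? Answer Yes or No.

Ancestors of O (commits reachable by following parents): {D, E, G, H, J, K, L, M, N, O}.
H is in that set, so it is an ancestor of O.

Yes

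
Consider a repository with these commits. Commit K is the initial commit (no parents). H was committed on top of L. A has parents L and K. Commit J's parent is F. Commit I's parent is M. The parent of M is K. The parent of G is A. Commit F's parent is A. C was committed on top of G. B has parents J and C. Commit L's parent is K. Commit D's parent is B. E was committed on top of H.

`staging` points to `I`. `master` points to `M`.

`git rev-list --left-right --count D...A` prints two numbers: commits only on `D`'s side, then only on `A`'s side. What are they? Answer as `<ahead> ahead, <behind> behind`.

Reachable from D: {A, B, C, D, F, G, J, K, L}.
Reachable from A: {A, K, L}.
Only in D's history (ahead): {B, C, D, F, G, J} — 6.
Only in A's history (behind): {} — 0.

6 ahead, 0 behind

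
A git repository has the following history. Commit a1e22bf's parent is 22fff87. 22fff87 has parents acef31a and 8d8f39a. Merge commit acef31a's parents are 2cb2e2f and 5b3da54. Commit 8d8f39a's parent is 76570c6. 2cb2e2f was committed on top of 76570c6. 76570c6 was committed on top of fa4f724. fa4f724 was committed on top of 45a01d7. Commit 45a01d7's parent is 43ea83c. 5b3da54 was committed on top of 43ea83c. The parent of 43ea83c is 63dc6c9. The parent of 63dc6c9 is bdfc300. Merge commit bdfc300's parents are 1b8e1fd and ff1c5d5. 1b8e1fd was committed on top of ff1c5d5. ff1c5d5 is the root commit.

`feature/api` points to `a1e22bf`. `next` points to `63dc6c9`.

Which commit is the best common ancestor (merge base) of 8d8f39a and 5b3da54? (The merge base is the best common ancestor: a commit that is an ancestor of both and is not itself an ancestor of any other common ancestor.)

Ancestors of 8d8f39a: {1b8e1fd, 43ea83c, 45a01d7, 63dc6c9, 76570c6, 8d8f39a, bdfc300, fa4f724, ff1c5d5}.
Ancestors of 5b3da54: {1b8e1fd, 43ea83c, 5b3da54, 63dc6c9, bdfc300, ff1c5d5}.
Common ancestors: {1b8e1fd, 43ea83c, 63dc6c9, bdfc300, ff1c5d5}.
Among these, 43ea83c is not an ancestor of any other common ancestor — it is the merge base.

43ea83c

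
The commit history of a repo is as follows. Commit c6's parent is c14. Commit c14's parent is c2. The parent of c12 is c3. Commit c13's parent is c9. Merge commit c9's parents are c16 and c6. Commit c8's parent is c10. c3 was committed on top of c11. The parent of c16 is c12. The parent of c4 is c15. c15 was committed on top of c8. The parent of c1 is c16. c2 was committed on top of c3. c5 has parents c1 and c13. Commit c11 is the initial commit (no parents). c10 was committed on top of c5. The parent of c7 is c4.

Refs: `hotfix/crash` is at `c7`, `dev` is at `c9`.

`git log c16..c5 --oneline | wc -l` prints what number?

Reachable from c5: {c1, c11, c12, c13, c14, c16, c2, c3, c5, c6, c9}.
Reachable from c16: {c11, c12, c16, c3}.
In c5's history but not c16's: {c1, c13, c14, c2, c5, c6, c9} — 7 commits.

7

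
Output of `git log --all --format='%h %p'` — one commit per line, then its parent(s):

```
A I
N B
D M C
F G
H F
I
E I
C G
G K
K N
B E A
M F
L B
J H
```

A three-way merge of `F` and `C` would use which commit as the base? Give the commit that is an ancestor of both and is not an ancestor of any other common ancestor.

Ancestors of F: {A, B, E, F, G, I, K, N}.
Ancestors of C: {A, B, C, E, G, I, K, N}.
Common ancestors: {A, B, E, G, I, K, N}.
Among these, G is not an ancestor of any other common ancestor — it is the merge base.

G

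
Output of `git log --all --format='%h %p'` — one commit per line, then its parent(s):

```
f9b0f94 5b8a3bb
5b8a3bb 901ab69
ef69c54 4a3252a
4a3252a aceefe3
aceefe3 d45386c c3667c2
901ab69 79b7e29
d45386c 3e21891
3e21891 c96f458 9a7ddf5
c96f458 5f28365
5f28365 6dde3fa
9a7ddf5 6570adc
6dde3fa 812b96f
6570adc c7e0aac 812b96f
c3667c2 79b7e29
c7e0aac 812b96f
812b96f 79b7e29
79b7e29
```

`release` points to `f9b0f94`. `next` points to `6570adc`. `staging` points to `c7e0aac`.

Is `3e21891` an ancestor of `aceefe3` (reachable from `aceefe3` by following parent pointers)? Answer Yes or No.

Yes

Ancestors of aceefe3 (commits reachable by following parents): {3e21891, 5f28365, 6570adc, 6dde3fa, 79b7e29, 812b96f, 9a7ddf5, aceefe3, c3667c2, c7e0aac, c96f458, d45386c}.
3e21891 is in that set, so it is an ancestor of aceefe3.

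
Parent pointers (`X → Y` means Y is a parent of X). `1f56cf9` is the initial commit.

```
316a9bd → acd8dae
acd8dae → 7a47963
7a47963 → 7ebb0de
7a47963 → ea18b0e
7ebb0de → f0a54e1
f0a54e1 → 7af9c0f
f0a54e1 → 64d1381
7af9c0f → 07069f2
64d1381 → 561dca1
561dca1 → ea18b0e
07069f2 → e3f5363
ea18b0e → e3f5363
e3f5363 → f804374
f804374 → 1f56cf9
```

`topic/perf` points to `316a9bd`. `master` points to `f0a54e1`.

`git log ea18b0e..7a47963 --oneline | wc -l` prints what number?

Reachable from 7a47963: {07069f2, 1f56cf9, 561dca1, 64d1381, 7a47963, 7af9c0f, 7ebb0de, e3f5363, ea18b0e, f0a54e1, f804374}.
Reachable from ea18b0e: {1f56cf9, e3f5363, ea18b0e, f804374}.
In 7a47963's history but not ea18b0e's: {07069f2, 561dca1, 64d1381, 7a47963, 7af9c0f, 7ebb0de, f0a54e1} — 7 commits.

7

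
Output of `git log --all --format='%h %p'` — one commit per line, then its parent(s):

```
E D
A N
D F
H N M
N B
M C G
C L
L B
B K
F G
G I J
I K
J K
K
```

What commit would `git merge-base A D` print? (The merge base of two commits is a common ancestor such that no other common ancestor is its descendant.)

K

Ancestors of A: {A, B, K, N}.
Ancestors of D: {D, F, G, I, J, K}.
Common ancestors: {K}.
The only common ancestor is K, so it is the merge base.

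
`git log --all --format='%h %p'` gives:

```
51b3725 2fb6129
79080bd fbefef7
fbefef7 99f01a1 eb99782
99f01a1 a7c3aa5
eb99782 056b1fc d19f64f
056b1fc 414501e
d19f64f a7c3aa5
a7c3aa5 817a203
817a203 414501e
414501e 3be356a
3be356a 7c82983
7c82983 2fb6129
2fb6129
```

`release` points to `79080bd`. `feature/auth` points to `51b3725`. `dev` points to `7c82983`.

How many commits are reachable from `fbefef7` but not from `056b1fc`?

6

Reachable from fbefef7: {056b1fc, 2fb6129, 3be356a, 414501e, 7c82983, 817a203, 99f01a1, a7c3aa5, d19f64f, eb99782, fbefef7}.
Reachable from 056b1fc: {056b1fc, 2fb6129, 3be356a, 414501e, 7c82983}.
In fbefef7's history but not 056b1fc's: {817a203, 99f01a1, a7c3aa5, d19f64f, eb99782, fbefef7} — 6 commits.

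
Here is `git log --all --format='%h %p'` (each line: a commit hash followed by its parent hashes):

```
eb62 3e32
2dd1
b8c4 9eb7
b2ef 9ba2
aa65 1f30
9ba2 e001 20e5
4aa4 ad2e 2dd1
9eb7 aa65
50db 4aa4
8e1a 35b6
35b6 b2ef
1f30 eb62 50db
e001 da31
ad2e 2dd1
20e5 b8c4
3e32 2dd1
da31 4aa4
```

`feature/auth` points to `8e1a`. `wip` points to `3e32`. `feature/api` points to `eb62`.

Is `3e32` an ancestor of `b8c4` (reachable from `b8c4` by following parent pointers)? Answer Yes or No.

Yes

Ancestors of b8c4 (commits reachable by following parents): {1f30, 2dd1, 3e32, 4aa4, 50db, 9eb7, aa65, ad2e, b8c4, eb62}.
3e32 is in that set, so it is an ancestor of b8c4.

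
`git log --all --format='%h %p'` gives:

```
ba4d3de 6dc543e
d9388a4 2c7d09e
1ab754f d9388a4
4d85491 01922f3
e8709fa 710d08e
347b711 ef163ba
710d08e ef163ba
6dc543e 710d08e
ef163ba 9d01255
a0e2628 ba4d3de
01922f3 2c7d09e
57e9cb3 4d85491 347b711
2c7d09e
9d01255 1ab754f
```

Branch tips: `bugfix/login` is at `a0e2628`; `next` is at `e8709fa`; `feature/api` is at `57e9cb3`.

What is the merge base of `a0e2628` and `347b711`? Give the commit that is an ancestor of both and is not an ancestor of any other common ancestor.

ef163ba

Ancestors of a0e2628: {1ab754f, 2c7d09e, 6dc543e, 710d08e, 9d01255, a0e2628, ba4d3de, d9388a4, ef163ba}.
Ancestors of 347b711: {1ab754f, 2c7d09e, 347b711, 9d01255, d9388a4, ef163ba}.
Common ancestors: {1ab754f, 2c7d09e, 9d01255, d9388a4, ef163ba}.
Among these, ef163ba is not an ancestor of any other common ancestor — it is the merge base.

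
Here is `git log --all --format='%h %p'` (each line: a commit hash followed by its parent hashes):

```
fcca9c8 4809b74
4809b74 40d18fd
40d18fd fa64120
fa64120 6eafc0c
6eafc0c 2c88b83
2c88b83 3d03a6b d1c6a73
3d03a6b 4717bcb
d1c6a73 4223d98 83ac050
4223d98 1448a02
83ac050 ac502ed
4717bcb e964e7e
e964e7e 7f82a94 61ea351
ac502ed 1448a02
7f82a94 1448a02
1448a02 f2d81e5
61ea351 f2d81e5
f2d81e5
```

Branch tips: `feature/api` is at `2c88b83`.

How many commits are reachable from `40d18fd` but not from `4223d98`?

12

Reachable from 40d18fd: {1448a02, 2c88b83, 3d03a6b, 40d18fd, 4223d98, 4717bcb, 61ea351, 6eafc0c, 7f82a94, 83ac050, ac502ed, d1c6a73, e964e7e, f2d81e5, fa64120}.
Reachable from 4223d98: {1448a02, 4223d98, f2d81e5}.
In 40d18fd's history but not 4223d98's: {2c88b83, 3d03a6b, 40d18fd, 4717bcb, 61ea351, 6eafc0c, 7f82a94, 83ac050, ac502ed, d1c6a73, e964e7e, fa64120} — 12 commits.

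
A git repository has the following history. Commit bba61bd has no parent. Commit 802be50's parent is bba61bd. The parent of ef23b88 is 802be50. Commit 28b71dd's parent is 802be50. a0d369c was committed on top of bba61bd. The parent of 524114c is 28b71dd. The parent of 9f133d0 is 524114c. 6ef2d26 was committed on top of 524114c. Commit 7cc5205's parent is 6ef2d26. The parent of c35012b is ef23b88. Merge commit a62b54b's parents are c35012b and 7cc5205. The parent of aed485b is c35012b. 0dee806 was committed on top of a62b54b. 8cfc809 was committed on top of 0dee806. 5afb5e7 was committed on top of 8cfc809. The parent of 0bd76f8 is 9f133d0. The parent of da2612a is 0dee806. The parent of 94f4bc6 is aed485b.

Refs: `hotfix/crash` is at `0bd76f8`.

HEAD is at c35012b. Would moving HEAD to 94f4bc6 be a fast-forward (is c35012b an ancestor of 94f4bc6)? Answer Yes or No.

Yes

A fast-forward from c35012b to 94f4bc6 is possible iff c35012b is an ancestor of 94f4bc6.
Ancestors of 94f4bc6: {802be50, 94f4bc6, aed485b, bba61bd, c35012b, ef23b88}.
c35012b is among them, so fast-forward is possible.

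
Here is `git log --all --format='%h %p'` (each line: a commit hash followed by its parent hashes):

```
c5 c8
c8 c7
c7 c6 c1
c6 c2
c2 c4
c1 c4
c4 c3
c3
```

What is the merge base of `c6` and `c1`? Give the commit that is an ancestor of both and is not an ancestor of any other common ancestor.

Ancestors of c6: {c2, c3, c4, c6}.
Ancestors of c1: {c1, c3, c4}.
Common ancestors: {c3, c4}.
Among these, c4 is not an ancestor of any other common ancestor — it is the merge base.

c4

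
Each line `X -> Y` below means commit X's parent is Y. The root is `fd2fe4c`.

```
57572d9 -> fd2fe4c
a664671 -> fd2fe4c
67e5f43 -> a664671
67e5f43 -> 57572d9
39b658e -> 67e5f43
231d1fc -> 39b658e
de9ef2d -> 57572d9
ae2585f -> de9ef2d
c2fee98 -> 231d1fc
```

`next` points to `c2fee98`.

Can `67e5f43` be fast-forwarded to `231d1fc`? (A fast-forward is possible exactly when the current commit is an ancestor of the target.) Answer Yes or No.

A fast-forward from 67e5f43 to 231d1fc is possible iff 67e5f43 is an ancestor of 231d1fc.
Ancestors of 231d1fc: {231d1fc, 39b658e, 57572d9, 67e5f43, a664671, fd2fe4c}.
67e5f43 is among them, so fast-forward is possible.

Yes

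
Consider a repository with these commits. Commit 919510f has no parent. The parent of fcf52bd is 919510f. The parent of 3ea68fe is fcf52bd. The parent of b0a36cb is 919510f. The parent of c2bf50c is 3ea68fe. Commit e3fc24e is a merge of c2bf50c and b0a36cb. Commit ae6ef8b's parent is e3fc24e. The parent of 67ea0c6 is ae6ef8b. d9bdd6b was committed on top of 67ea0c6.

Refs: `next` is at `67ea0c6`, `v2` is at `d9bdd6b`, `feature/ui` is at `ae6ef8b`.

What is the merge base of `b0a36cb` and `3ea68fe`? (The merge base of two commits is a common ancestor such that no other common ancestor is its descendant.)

Ancestors of b0a36cb: {919510f, b0a36cb}.
Ancestors of 3ea68fe: {3ea68fe, 919510f, fcf52bd}.
Common ancestors: {919510f}.
The only common ancestor is 919510f, so it is the merge base.

919510f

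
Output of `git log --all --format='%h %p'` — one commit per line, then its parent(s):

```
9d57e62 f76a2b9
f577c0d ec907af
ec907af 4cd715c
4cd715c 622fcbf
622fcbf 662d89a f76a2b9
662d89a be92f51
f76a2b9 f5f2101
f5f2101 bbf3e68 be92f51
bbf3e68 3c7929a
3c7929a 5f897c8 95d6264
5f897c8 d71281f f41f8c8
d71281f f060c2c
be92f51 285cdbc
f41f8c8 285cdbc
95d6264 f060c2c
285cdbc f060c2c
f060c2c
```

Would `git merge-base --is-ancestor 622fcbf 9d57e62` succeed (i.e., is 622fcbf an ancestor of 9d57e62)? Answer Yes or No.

No

Ancestors of 9d57e62: {285cdbc, 3c7929a, 5f897c8, 95d6264, 9d57e62, bbf3e68, be92f51, d71281f, f060c2c, f41f8c8, f5f2101, f76a2b9}.
622fcbf is not in that set, so it is not an ancestor of 9d57e62.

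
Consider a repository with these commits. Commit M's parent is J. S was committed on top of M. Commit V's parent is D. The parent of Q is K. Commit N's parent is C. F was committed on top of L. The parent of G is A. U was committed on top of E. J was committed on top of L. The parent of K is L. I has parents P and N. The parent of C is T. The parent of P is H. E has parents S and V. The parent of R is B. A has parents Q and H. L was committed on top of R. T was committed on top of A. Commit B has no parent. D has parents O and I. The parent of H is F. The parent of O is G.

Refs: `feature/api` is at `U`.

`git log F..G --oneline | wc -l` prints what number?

Reachable from G: {A, B, F, G, H, K, L, Q, R}.
Reachable from F: {B, F, L, R}.
In G's history but not F's: {A, G, H, K, Q} — 5 commits.

5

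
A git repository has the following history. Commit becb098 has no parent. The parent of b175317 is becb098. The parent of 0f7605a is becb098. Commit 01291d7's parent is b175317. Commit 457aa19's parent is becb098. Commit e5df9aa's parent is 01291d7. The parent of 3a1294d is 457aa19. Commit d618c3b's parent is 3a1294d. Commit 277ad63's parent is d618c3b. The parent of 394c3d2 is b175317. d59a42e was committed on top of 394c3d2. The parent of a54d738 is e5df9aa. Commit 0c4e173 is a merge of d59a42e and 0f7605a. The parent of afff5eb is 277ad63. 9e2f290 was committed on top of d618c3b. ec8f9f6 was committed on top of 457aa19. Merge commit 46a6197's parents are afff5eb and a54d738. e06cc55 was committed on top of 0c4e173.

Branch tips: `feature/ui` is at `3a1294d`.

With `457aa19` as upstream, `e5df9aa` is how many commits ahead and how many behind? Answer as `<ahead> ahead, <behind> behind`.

3 ahead, 1 behind

Reachable from e5df9aa: {01291d7, b175317, becb098, e5df9aa}.
Reachable from 457aa19: {457aa19, becb098}.
Only in e5df9aa's history (ahead): {01291d7, b175317, e5df9aa} — 3.
Only in 457aa19's history (behind): {457aa19} — 1.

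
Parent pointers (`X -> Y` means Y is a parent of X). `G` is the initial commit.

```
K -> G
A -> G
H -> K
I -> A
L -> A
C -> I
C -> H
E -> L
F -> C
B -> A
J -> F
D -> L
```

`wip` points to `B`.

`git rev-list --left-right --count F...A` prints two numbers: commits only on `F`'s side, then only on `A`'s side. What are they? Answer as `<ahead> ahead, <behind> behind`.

Reachable from F: {A, C, F, G, H, I, K}.
Reachable from A: {A, G}.
Only in F's history (ahead): {C, F, H, I, K} — 5.
Only in A's history (behind): {} — 0.

5 ahead, 0 behind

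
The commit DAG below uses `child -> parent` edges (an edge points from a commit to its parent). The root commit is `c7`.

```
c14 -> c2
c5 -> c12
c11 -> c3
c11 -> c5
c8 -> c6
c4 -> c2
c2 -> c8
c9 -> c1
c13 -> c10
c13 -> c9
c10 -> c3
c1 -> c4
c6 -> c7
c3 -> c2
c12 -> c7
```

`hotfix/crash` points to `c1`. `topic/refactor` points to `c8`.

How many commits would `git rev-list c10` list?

6

Walking parent pointers from c10: reachable set = {c10, c2, c3, c6, c7, c8}.
That is 6 commits.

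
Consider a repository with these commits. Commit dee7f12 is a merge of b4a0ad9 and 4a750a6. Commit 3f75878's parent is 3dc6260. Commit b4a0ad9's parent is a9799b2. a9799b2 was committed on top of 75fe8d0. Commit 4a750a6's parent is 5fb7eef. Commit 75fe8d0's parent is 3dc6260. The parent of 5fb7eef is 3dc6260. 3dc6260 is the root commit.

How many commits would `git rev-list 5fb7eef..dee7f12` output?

5

Reachable from dee7f12: {3dc6260, 4a750a6, 5fb7eef, 75fe8d0, a9799b2, b4a0ad9, dee7f12}.
Reachable from 5fb7eef: {3dc6260, 5fb7eef}.
In dee7f12's history but not 5fb7eef's: {4a750a6, 75fe8d0, a9799b2, b4a0ad9, dee7f12} — 5 commits.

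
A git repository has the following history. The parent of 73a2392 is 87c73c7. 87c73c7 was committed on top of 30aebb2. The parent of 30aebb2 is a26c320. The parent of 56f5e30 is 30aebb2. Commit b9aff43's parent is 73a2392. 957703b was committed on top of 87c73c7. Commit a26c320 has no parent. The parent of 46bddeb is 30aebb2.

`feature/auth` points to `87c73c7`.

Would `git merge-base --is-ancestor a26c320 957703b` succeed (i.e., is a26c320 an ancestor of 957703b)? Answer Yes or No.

Yes

Ancestors of 957703b (commits reachable by following parents): {30aebb2, 87c73c7, 957703b, a26c320}.
a26c320 is in that set, so it is an ancestor of 957703b.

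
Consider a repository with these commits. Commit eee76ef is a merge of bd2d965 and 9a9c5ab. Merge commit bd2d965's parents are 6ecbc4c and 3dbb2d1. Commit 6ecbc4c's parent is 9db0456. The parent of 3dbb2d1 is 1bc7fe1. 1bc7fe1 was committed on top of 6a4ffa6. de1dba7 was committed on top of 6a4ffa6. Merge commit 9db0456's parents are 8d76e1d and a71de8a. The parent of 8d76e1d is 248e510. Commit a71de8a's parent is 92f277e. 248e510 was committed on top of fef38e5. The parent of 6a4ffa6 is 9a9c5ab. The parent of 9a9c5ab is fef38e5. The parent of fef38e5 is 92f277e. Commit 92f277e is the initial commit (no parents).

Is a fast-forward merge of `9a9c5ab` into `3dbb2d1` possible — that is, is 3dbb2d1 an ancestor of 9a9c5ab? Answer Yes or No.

No

A fast-forward from 3dbb2d1 to 9a9c5ab is possible iff 3dbb2d1 is an ancestor of 9a9c5ab.
Ancestors of 9a9c5ab: {92f277e, 9a9c5ab, fef38e5}.
3dbb2d1 is not among them, so fast-forward is not possible.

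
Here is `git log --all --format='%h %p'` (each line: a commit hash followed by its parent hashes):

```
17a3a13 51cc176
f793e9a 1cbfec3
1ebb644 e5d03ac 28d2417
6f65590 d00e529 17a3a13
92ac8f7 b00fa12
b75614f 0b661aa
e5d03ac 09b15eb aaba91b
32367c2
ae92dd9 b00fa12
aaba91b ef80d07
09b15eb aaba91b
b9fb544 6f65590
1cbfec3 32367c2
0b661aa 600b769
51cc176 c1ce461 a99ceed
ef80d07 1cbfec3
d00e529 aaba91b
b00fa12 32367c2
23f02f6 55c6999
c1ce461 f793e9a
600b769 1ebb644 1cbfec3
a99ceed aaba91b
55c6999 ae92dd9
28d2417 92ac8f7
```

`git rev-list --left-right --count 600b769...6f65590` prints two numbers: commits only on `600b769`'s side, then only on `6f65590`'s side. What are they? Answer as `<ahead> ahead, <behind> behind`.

Reachable from 600b769: {09b15eb, 1cbfec3, 1ebb644, 28d2417, 32367c2, 600b769, 92ac8f7, aaba91b, b00fa12, e5d03ac, ef80d07}.
Reachable from 6f65590: {17a3a13, 1cbfec3, 32367c2, 51cc176, 6f65590, a99ceed, aaba91b, c1ce461, d00e529, ef80d07, f793e9a}.
Only in 600b769's history (ahead): {09b15eb, 1ebb644, 28d2417, 600b769, 92ac8f7, b00fa12, e5d03ac} — 7.
Only in 6f65590's history (behind): {17a3a13, 51cc176, 6f65590, a99ceed, c1ce461, d00e529, f793e9a} — 7.

7 ahead, 7 behind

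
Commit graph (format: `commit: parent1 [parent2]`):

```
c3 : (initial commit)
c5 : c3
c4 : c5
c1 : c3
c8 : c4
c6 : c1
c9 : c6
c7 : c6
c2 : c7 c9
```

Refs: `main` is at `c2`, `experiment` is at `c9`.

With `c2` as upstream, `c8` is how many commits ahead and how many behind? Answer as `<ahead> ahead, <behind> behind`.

3 ahead, 5 behind

Reachable from c8: {c3, c4, c5, c8}.
Reachable from c2: {c1, c2, c3, c6, c7, c9}.
Only in c8's history (ahead): {c4, c5, c8} — 3.
Only in c2's history (behind): {c1, c2, c6, c7, c9} — 5.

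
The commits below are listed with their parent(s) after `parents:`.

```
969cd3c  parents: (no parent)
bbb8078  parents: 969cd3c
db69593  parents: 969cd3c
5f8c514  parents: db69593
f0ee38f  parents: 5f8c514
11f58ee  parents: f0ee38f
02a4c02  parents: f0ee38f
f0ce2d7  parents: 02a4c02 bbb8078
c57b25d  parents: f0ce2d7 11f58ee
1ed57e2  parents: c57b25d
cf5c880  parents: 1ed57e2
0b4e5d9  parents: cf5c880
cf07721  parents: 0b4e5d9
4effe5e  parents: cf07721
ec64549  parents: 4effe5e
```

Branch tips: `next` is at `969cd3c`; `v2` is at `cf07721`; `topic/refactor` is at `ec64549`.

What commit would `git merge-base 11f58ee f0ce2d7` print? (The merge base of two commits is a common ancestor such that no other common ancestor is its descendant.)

f0ee38f

Ancestors of 11f58ee: {11f58ee, 5f8c514, 969cd3c, db69593, f0ee38f}.
Ancestors of f0ce2d7: {02a4c02, 5f8c514, 969cd3c, bbb8078, db69593, f0ce2d7, f0ee38f}.
Common ancestors: {5f8c514, 969cd3c, db69593, f0ee38f}.
Among these, f0ee38f is not an ancestor of any other common ancestor — it is the merge base.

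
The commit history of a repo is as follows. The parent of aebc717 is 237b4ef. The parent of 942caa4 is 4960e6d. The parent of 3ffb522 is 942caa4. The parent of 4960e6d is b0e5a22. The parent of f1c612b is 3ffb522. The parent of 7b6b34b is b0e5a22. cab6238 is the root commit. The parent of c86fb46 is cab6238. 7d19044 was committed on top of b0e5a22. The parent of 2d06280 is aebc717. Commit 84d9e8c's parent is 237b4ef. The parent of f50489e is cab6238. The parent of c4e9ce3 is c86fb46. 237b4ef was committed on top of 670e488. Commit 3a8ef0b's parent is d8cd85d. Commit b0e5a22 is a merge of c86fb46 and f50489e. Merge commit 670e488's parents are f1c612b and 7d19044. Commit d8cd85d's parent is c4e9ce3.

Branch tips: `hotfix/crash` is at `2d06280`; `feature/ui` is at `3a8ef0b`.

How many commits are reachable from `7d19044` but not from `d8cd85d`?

3

Reachable from 7d19044: {7d19044, b0e5a22, c86fb46, cab6238, f50489e}.
Reachable from d8cd85d: {c4e9ce3, c86fb46, cab6238, d8cd85d}.
In 7d19044's history but not d8cd85d's: {7d19044, b0e5a22, f50489e} — 3 commits.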